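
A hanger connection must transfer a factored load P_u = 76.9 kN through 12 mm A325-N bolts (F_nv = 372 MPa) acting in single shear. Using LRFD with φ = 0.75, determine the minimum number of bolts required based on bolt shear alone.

A_b = π·12²/4 = 113.1 mm².
Per-bolt design strength φR_n = 0.75 × 372 × 113.1 × 1 / 1000 = 31.55 kN.
n ≥ 76.9 / 31.55 = 2.437 → use 3 bolts.

3 bolts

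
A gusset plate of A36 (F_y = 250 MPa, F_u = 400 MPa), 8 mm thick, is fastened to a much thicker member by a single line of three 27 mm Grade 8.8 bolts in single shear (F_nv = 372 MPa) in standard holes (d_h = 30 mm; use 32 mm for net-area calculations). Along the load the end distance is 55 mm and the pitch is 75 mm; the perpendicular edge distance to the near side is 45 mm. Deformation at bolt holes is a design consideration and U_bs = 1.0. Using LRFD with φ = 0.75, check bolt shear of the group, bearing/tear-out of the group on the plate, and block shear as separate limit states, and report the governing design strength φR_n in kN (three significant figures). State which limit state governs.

250 kN (block shear governs)

Bolt shear: A_b = π·27²/4 = 572.6 mm²; R_n = 372 × 572.6 × 3 × 1 / 1000 = 639 kN → 0.75 × 639 = 479 kN.
Bearing: edge l_c = 40, r_n = 153.6 kN; interior l_c = 45, r_n = 172.8 kN; R_n = 153.6 + 2·172.8 = 499.2 kN → 374 kN.
Block shear: A_gv = 1640, A_nv = 1000, A_nt = 232 mm²; R_n = min(0.6F_uA_nv, 0.6F_yA_gv) + U_bs·F_u·A_nt = 332.8 kN → 250 kN.
Block shear governs: 250 kN.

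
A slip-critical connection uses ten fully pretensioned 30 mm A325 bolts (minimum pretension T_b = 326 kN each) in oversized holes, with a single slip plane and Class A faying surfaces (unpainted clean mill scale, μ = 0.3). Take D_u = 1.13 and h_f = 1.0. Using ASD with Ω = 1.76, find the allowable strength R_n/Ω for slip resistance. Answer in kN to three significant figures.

R_n = μ · D_u · h_f · T_b · n_s · n_b = 0.3 × 1.13 × 1.0 × 326 × 1 × 10 = 1105 kN.
Allowable strength R_n/Ω = 1105 / 1.76 = 628 kN.

628 kN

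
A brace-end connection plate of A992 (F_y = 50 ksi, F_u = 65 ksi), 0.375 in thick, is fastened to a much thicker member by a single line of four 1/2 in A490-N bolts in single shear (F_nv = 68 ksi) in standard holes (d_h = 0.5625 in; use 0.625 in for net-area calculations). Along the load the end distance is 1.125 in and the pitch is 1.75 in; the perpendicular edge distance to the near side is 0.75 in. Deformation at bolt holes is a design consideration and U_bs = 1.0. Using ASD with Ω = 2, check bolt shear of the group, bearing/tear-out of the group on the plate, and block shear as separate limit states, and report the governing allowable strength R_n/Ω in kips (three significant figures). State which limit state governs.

Bolt shear: A_b = π·0.5²/4 = 0.1963 in²; R_n = 68 × 0.1963 × 4 × 1 = 53.41 kips → 53.41 / 2 = 26.7 kips.
Bearing: edge l_c = 0.8438, r_n = 24.68 kips; interior l_c = 1.188, r_n = 29.25 kips; R_n = 24.68 + 3·29.25 = 112.4 kips → 56.2 kips.
Block shear: A_gv = 2.391, A_nv = 1.57, A_nt = 0.1641 in²; R_n = min(0.6F_uA_nv, 0.6F_yA_gv) + U_bs·F_u·A_nt = 71.91 kips → 36 kips.
Bolt shear governs: 26.7 kips.

26.7 kips (bolt shear governs)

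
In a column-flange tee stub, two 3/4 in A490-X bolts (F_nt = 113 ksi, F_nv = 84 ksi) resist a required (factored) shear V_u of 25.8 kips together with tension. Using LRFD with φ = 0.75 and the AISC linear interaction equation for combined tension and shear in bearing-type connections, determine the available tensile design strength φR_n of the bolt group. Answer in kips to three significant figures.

62.6 kips

A_b = π·0.75²/4 = 0.4418 in²; f_rv = 25.8 / (2 × 0.4418) = 29.2 ksi.
F'_nt = 1.3 F_nt − (F_nt / φF_nv) f_rv = 1.3·113 − (113/(0.75·84))·29.2 = 94.53 ksi, capped at F_nt → F'_nt = 94.53 ksi.
R_n = F'_nt · A_b · n = 94.53 × 0.4418 × 2 = 83.52 kips.
Design strength φR_n = 0.75 × 83.52 = 62.6 kips.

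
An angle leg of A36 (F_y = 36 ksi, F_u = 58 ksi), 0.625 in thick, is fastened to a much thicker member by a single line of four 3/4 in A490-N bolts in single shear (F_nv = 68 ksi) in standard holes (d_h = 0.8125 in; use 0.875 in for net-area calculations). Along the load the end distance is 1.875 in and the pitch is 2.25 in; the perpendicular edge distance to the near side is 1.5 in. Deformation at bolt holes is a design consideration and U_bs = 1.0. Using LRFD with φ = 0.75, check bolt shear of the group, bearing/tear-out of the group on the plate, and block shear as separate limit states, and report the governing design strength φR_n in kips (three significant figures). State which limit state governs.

90.1 kips (bolt shear governs)

Bolt shear: A_b = π·0.75²/4 = 0.4418 in²; R_n = 68 × 0.4418 × 4 × 1 = 120.2 kips → 0.75 × 120.2 = 90.1 kips.
Bearing: edge l_c = 1.469, r_n = 63.89 kips; interior l_c = 1.438, r_n = 62.53 kips; R_n = 63.89 + 3·62.53 = 251.5 kips → 189 kips.
Block shear: A_gv = 5.391, A_nv = 3.477, A_nt = 0.6641 in²; R_n = min(0.6F_uA_nv, 0.6F_yA_gv) + U_bs·F_u·A_nt = 155 kips → 116 kips.
Bolt shear governs: 90.1 kips.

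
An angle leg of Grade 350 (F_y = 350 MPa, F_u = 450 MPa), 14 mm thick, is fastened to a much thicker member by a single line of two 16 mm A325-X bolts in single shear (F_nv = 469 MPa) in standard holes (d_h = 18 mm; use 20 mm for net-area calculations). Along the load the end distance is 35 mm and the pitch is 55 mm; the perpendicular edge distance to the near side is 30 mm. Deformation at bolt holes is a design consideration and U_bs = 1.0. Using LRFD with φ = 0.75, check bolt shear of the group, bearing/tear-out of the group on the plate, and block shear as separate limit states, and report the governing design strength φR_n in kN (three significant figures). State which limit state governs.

141 kN (bolt shear governs)

Bolt shear: A_b = π·16²/4 = 201.1 mm²; R_n = 469 × 201.1 × 2 × 1 / 1000 = 188.6 kN → 0.75 × 188.6 = 141 kN.
Bearing: edge l_c = 26, r_n = 196.6 kN; interior l_c = 37, r_n = 241.9 kN; R_n = 196.6 + 1·241.9 = 438.5 kN → 329 kN.
Block shear: A_gv = 1260, A_nv = 840, A_nt = 280 mm²; R_n = min(0.6F_uA_nv, 0.6F_yA_gv) + U_bs·F_u·A_nt = 352.8 kN → 265 kN.
Bolt shear governs: 141 kN.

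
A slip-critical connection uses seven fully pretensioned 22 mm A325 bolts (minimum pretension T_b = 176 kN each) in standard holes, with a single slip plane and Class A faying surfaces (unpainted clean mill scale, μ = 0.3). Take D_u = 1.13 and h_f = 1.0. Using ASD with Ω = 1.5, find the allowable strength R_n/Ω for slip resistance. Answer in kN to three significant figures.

278 kN

R_n = μ · D_u · h_f · T_b · n_s · n_b = 0.3 × 1.13 × 1.0 × 176 × 1 × 7 = 417.6 kN.
Allowable strength R_n/Ω = 417.6 / 1.5 = 278 kN.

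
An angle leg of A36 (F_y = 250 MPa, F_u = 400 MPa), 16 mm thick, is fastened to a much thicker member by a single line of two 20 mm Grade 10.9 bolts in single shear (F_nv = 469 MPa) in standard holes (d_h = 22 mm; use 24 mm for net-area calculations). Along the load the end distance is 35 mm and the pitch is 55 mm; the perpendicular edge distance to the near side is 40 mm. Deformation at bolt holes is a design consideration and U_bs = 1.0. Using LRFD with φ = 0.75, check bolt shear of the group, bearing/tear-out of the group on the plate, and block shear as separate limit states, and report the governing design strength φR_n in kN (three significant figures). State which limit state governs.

221 kN (bolt shear governs)

Bolt shear: A_b = π·20²/4 = 314.2 mm²; R_n = 469 × 314.2 × 2 × 1 / 1000 = 294.7 kN → 0.75 × 294.7 = 221 kN.
Bearing: edge l_c = 24, r_n = 184.3 kN; interior l_c = 33, r_n = 253.4 kN; R_n = 184.3 + 1·253.4 = 437.8 kN → 328 kN.
Block shear: A_gv = 1440, A_nv = 864, A_nt = 448 mm²; R_n = min(0.6F_uA_nv, 0.6F_yA_gv) + U_bs·F_u·A_nt = 386.6 kN → 290 kN.
Bolt shear governs: 221 kN.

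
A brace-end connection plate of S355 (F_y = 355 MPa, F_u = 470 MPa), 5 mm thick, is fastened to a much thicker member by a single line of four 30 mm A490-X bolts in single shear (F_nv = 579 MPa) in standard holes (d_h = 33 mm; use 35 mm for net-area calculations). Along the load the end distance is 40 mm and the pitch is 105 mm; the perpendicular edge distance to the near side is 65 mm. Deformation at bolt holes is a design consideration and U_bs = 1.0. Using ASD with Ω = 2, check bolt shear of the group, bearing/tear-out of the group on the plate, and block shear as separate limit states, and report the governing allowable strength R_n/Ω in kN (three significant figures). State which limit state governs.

Bolt shear: A_b = π·30²/4 = 706.9 mm²; R_n = 579 × 706.9 × 4 × 1 / 1000 = 1637 kN → 1637 / 2 = 819 kN.
Bearing: edge l_c = 23.5, r_n = 66.27 kN; interior l_c = 72, r_n = 169.2 kN; R_n = 66.27 + 3·169.2 = 573.9 kN → 287 kN.
Block shear: A_gv = 1775, A_nv = 1162, A_nt = 237.5 mm²; R_n = min(0.6F_uA_nv, 0.6F_yA_gv) + U_bs·F_u·A_nt = 439.4 kN → 220 kN.
Block shear governs: 220 kN.

220 kN (block shear governs)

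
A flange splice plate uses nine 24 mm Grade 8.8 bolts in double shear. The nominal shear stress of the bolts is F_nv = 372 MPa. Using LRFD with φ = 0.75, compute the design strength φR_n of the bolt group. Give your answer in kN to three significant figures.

A_b = π × 24² / 4 = 452.4 mm².
R_n = F_nv · A_b · n · n_s = 372 × 452.4 × 9 × 2 / 1000 = 3029 kN.
Design strength φR_n = 0.75 × 3029 = 2270 kN.

2270 kN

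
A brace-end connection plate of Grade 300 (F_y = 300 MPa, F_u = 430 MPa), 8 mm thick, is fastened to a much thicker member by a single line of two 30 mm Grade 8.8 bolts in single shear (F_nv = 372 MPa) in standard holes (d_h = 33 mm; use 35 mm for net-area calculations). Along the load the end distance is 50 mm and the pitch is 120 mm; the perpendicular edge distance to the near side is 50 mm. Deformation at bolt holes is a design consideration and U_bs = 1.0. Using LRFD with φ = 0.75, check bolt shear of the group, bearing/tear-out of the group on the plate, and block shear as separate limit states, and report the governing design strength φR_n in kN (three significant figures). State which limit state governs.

Bolt shear: A_b = π·30²/4 = 706.9 mm²; R_n = 372 × 706.9 × 2 × 1 / 1000 = 525.9 kN → 0.75 × 525.9 = 394 kN.
Bearing: edge l_c = 33.5, r_n = 138.3 kN; interior l_c = 87, r_n = 247.7 kN; R_n = 138.3 + 1·247.7 = 386 kN → 289 kN.
Block shear: A_gv = 1360, A_nv = 940, A_nt = 260 mm²; R_n = min(0.6F_uA_nv, 0.6F_yA_gv) + U_bs·F_u·A_nt = 354.3 kN → 266 kN.
Block shear governs: 266 kN.

266 kN (block shear governs)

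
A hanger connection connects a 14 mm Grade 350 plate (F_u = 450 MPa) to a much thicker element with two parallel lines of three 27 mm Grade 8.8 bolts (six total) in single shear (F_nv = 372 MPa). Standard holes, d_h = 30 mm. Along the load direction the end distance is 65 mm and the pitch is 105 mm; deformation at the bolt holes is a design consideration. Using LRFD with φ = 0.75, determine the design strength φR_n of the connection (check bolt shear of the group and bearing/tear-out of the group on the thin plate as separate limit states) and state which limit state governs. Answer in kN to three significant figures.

Bolt shear: A_b = π·27²/4 = 572.6 mm²; R_n = 372 × 572.6 × 6 × 1 / 1000 = 1278 kN → 0.75 × 1278 = 958 kN.
Bearing (1.2 l_c t F_u ≤ 2.4 d t F_u): upper limit = 2.4·27·14·450 / 1000 = 408.2 kN.
  Edge l_c = 65 − 30/2 = 50 → r_n = 378 kN; interior l_c = 105 − 30 = 75 → r_n = 408.2 kN.
  R_n,bearing = 2·378 + 4·408.2 = 2389 kN → 0.75 × 2389 = 1790 kN.
Bolt shear governs: 958 kN.

958 kN (bolt shear governs)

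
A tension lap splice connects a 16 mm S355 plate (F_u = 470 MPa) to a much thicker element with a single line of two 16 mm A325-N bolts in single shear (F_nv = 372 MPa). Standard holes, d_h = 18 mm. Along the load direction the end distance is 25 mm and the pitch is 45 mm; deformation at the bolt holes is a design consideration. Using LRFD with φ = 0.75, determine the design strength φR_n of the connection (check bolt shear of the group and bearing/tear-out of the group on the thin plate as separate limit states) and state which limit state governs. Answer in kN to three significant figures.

Bolt shear: A_b = π·16²/4 = 201.1 mm²; R_n = 372 × 201.1 × 2 × 1 / 1000 = 149.6 kN → 0.75 × 149.6 = 112 kN.
Bearing (1.2 l_c t F_u ≤ 2.4 d t F_u): upper limit = 2.4·16·16·470 / 1000 = 288.8 kN.
  Edge l_c = 25 − 18/2 = 16 → r_n = 144.4 kN; interior l_c = 45 − 18 = 27 → r_n = 243.6 kN.
  R_n,bearing = 1·144.4 + 1·243.6 = 388 kN → 0.75 × 388 = 291 kN.
Bolt shear governs: 112 kN.

112 kN (bolt shear governs)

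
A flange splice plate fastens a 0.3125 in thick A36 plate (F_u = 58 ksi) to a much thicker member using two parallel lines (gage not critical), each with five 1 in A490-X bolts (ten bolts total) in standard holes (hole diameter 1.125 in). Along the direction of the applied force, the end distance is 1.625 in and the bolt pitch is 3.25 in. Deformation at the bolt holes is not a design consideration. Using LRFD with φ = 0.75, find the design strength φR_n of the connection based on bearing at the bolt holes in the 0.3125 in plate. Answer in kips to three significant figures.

Per bolt r_n = 1.5 l_c t F_u ≤ 3.0 d t F_u; upper limit = 3.0 × 1 × 0.3125 × 58 = 54.38 kips.
Edge bolt: l_c = 1.625 − 1.125/2 = 1.062 in → 1.5 × 1.062 × 0.3125 × 58 = 28.89 → r_n = 28.89 kips.
Interior bolts: l_c = 3.25 − 1.125 = 2.125 in → 1.5 × 2.125 × 0.3125 × 58 = 57.77 → r_n = 54.38 kips.
R_n = 2 × 28.89 + 8 × 54.38 = 492.8 kips.
Design strength φR_n = 0.75 × 492.8 = 370 kips.

370 kips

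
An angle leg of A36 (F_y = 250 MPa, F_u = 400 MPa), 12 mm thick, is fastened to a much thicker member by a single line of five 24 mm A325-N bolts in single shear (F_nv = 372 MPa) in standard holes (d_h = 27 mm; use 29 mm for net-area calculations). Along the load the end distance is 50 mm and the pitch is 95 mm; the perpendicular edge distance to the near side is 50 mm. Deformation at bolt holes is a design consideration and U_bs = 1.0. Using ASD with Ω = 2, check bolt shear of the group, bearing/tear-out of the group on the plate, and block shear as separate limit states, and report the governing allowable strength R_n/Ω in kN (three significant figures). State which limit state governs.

Bolt shear: A_b = π·24²/4 = 452.4 mm²; R_n = 372 × 452.4 × 5 × 1 / 1000 = 841.4 kN → 841.4 / 2 = 421 kN.
Bearing: edge l_c = 36.5, r_n = 210.2 kN; interior l_c = 68, r_n = 276.5 kN; R_n = 210.2 + 4·276.5 = 1316 kN → 658 kN.
Block shear: A_gv = 5160, A_nv = 3594, A_nt = 426 mm²; R_n = min(0.6F_uA_nv, 0.6F_yA_gv) + U_bs·F_u·A_nt = 944.4 kN → 472 kN.
Bolt shear governs: 421 kN.

421 kN (bolt shear governs)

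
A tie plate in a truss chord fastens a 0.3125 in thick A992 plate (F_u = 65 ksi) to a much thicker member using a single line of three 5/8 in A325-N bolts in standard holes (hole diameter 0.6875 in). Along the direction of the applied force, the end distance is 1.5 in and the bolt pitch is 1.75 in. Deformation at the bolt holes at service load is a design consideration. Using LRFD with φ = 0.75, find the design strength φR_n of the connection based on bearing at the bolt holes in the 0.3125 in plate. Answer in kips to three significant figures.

60 kips

Per bolt r_n = 1.2 l_c t F_u ≤ 2.4 d t F_u; upper limit = 2.4 × 0.625 × 0.3125 × 65 = 30.47 kips.
Edge bolt: l_c = 1.5 − 0.6875/2 = 1.156 in → 1.2 × 1.156 × 0.3125 × 65 = 28.18 → r_n = 28.18 kips.
Interior bolts: l_c = 1.75 − 0.6875 = 1.062 in → 1.2 × 1.062 × 0.3125 × 65 = 25.9 → r_n = 25.9 kips.
R_n = 1 × 28.18 + 2 × 25.9 = 79.98 kips.
Design strength φR_n = 0.75 × 79.98 = 60 kips.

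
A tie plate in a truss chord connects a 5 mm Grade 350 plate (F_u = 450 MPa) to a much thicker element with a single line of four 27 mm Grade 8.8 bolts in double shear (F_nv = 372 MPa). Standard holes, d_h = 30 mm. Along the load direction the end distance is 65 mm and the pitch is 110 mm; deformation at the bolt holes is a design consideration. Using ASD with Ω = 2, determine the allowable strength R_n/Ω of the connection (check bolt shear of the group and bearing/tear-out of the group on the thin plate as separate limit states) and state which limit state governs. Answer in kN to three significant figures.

Bolt shear: A_b = π·27²/4 = 572.6 mm²; R_n = 372 × 572.6 × 4 × 2 / 1000 = 1704 kN → 1704 / 2 = 852 kN.
Bearing (1.2 l_c t F_u ≤ 2.4 d t F_u): upper limit = 2.4·27·5·450 / 1000 = 145.8 kN.
  Edge l_c = 65 − 30/2 = 50 → r_n = 135 kN; interior l_c = 110 − 30 = 80 → r_n = 145.8 kN.
  R_n,bearing = 1·135 + 3·145.8 = 572.4 kN → 572.4 / 2 = 286 kN.
Bearing governs: 286 kN.

286 kN (bearing governs)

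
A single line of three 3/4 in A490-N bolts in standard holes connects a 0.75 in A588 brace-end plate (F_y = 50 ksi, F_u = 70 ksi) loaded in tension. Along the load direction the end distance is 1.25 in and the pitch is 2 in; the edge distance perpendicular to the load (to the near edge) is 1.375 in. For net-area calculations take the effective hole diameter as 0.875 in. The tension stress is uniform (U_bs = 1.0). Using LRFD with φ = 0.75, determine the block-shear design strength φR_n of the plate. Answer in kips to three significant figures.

109 kips

Shear plane L_v = 1.25 + 2·2 = 5.25 in; A_gv = 5.25 × 0.75 = 3.938 in².
A_nv = (5.25 − 2.5·0.875) × 0.75 = 2.297 in².
A_nt = (1.375 − 0.5·0.875) × 0.75 = 0.7031 in².
0.6 F_u A_nv = 96.47 kips; 0.6 F_y A_gv = 118.1 kips → shear rupture governs the shear term.
R_n = 96.47 + 1.0 × 70 × 0.7031 = 145.7 kips.
Design strength φR_n = 0.75 × 145.7 = 109 kips.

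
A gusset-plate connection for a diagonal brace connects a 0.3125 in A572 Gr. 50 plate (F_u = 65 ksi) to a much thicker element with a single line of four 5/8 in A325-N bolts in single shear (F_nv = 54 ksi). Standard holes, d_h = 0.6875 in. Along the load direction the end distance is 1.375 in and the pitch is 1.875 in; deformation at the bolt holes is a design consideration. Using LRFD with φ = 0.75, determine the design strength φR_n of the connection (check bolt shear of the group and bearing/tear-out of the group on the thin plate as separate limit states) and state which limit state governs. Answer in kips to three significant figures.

Bolt shear: A_b = π·0.625²/4 = 0.3068 in²; R_n = 54 × 0.3068 × 4 × 1 = 66.27 kips → 0.75 × 66.27 = 49.7 kips.
Bearing (1.2 l_c t F_u ≤ 2.4 d t F_u): upper limit = 2.4·0.625·0.3125·65 = 30.47 kips.
  Edge l_c = 1.375 − 0.6875/2 = 1.031 → r_n = 25.14 kips; interior l_c = 1.875 − 0.6875 = 1.188 → r_n = 28.95 kips.
  R_n,bearing = 1·25.14 + 3·28.95 = 112 kips → 0.75 × 112 = 84 kips.
Bolt shear governs: 49.7 kips.

49.7 kips (bolt shear governs)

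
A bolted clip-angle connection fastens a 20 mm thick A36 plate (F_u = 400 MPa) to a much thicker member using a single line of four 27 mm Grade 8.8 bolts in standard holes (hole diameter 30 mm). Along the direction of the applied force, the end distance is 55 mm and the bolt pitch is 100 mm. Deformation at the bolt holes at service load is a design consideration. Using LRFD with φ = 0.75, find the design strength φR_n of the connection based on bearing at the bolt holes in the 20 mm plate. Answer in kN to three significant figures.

Per bolt r_n = 1.2 l_c t F_u ≤ 2.4 d t F_u; upper limit = 2.4 × 27 × 20 × 400 / 1000 = 518.4 kN.
Edge bolt: l_c = 55 − 30/2 = 40 mm → 1.2 × 40 × 20 × 400 / 1000 = 384 → r_n = 384 kN.
Interior bolts: l_c = 100 − 30 = 70 mm → 1.2 × 70 × 20 × 400 / 1000 = 672 → r_n = 518.4 kN.
R_n = 1 × 384 + 3 × 518.4 = 1939 kN.
Design strength φR_n = 0.75 × 1939 = 1450 kN.

1450 kN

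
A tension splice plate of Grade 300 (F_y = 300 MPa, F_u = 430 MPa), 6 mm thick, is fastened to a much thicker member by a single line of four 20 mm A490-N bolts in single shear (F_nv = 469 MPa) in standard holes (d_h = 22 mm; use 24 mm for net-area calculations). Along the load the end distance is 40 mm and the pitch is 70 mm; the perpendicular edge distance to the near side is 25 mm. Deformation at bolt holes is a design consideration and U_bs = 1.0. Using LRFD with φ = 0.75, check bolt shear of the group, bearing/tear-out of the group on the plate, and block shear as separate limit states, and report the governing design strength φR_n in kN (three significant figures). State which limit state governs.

Bolt shear: A_b = π·20²/4 = 314.2 mm²; R_n = 469 × 314.2 × 4 × 1 / 1000 = 589.4 kN → 0.75 × 589.4 = 442 kN.
Bearing: edge l_c = 29, r_n = 89.78 kN; interior l_c = 48, r_n = 123.8 kN; R_n = 89.78 + 3·123.8 = 461.3 kN → 346 kN.
Block shear: A_gv = 1500, A_nv = 996, A_nt = 78 mm²; R_n = min(0.6F_uA_nv, 0.6F_yA_gv) + U_bs·F_u·A_nt = 290.5 kN → 218 kN.
Block shear governs: 218 kN.

218 kN (block shear governs)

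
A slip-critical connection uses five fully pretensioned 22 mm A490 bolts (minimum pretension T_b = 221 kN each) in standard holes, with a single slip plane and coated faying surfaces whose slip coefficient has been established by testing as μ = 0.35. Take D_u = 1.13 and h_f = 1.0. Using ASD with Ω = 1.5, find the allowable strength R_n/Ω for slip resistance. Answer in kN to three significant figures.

291 kN

R_n = μ · D_u · h_f · T_b · n_s · n_b = 0.35 × 1.13 × 1.0 × 221 × 1 × 5 = 437 kN.
Allowable strength R_n/Ω = 437 / 1.5 = 291 kN.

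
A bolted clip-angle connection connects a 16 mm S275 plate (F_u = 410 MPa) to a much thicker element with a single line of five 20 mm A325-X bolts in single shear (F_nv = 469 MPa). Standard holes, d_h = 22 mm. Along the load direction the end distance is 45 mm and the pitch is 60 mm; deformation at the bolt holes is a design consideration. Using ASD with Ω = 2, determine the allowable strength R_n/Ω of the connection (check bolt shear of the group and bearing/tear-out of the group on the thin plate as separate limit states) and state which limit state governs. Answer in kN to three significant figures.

Bolt shear: A_b = π·20²/4 = 314.2 mm²; R_n = 469 × 314.2 × 5 × 1 / 1000 = 736.7 kN → 736.7 / 2 = 368 kN.
Bearing (1.2 l_c t F_u ≤ 2.4 d t F_u): upper limit = 2.4·20·16·410 / 1000 = 314.9 kN.
  Edge l_c = 45 − 22/2 = 34 → r_n = 267.6 kN; interior l_c = 60 − 22 = 38 → r_n = 299.1 kN.
  R_n,bearing = 1·267.6 + 4·299.1 = 1464 kN → 1464 / 2 = 732 kN.
Bolt shear governs: 368 kN.

368 kN (bolt shear governs)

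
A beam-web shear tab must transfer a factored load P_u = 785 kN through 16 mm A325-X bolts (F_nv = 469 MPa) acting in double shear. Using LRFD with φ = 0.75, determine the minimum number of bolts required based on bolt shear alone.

A_b = π·16²/4 = 201.1 mm².
Per-bolt design strength φR_n = 0.75 × 469 × 201.1 × 2 / 1000 = 141.4 kN.
n ≥ 785 / 141.4 = 5.55 → use 6 bolts.

6 bolts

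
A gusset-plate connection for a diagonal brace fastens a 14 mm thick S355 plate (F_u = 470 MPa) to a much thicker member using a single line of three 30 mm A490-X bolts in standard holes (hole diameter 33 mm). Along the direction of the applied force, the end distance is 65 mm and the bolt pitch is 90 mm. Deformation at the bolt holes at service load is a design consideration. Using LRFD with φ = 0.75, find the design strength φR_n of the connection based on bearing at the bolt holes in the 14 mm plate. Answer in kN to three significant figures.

Per bolt r_n = 1.2 l_c t F_u ≤ 2.4 d t F_u; upper limit = 2.4 × 30 × 14 × 470 / 1000 = 473.8 kN.
Edge bolt: l_c = 65 − 33/2 = 48.5 mm → 1.2 × 48.5 × 14 × 470 / 1000 = 383 → r_n = 383 kN.
Interior bolts: l_c = 90 − 33 = 57 mm → 1.2 × 57 × 14 × 470 / 1000 = 450.1 → r_n = 450.1 kN.
R_n = 1 × 383 + 2 × 450.1 = 1283 kN.
Design strength φR_n = 0.75 × 1283 = 962 kN.

962 kN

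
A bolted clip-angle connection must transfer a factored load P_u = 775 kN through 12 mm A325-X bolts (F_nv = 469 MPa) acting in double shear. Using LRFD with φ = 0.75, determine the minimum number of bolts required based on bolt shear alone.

10 bolts

A_b = π·12²/4 = 113.1 mm².
Per-bolt design strength φR_n = 0.75 × 469 × 113.1 × 2 / 1000 = 79.56 kN.
n ≥ 775 / 79.56 = 9.741 → use 10 bolts.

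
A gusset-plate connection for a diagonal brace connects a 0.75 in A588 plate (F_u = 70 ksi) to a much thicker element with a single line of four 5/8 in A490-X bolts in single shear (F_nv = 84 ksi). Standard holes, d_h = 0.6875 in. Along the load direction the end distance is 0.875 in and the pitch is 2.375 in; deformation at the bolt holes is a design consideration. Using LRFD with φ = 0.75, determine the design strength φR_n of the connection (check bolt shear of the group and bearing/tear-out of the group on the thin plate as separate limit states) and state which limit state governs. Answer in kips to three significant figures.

Bolt shear: A_b = π·0.625²/4 = 0.3068 in²; R_n = 84 × 0.3068 × 4 × 1 = 103.1 kips → 0.75 × 103.1 = 77.3 kips.
Bearing (1.2 l_c t F_u ≤ 2.4 d t F_u): upper limit = 2.4·0.625·0.75·70 = 78.75 kips.
  Edge l_c = 0.875 − 0.6875/2 = 0.5312 → r_n = 33.47 kips; interior l_c = 2.375 − 0.6875 = 1.688 → r_n = 78.75 kips.
  R_n,bearing = 1·33.47 + 3·78.75 = 269.7 kips → 0.75 × 269.7 = 202 kips.
Bolt shear governs: 77.3 kips.

77.3 kips (bolt shear governs)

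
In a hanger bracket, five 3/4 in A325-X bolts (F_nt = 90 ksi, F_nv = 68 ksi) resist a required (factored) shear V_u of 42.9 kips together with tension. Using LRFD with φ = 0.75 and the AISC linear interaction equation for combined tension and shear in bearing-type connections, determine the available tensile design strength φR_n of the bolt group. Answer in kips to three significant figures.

A_b = π·0.75²/4 = 0.4418 in²; f_rv = 42.9 / (5 × 0.4418) = 19.42 ksi.
F'_nt = 1.3 F_nt − (F_nt / φF_nv) f_rv = 1.3·90 − (90/(0.75·68))·19.42 = 82.73 ksi, capped at F_nt → F'_nt = 82.73 ksi.
R_n = F'_nt · A_b · n = 82.73 × 0.4418 × 5 = 182.7 kips.
Design strength φR_n = 0.75 × 182.7 = 137 kips.

137 kips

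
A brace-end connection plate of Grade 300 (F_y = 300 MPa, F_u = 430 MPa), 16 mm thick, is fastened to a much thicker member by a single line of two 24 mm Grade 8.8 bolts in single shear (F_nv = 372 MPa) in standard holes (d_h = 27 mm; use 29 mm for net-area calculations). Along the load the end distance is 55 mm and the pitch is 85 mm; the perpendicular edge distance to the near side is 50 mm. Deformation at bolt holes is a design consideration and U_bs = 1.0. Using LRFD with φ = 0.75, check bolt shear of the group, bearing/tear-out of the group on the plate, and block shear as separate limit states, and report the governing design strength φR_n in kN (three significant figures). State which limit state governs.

252 kN (bolt shear governs)

Bolt shear: A_b = π·24²/4 = 452.4 mm²; R_n = 372 × 452.4 × 2 × 1 / 1000 = 336.6 kN → 0.75 × 336.6 = 252 kN.
Bearing: edge l_c = 41.5, r_n = 342.6 kN; interior l_c = 58, r_n = 396.3 kN; R_n = 342.6 + 1·396.3 = 738.9 kN → 554 kN.
Block shear: A_gv = 2240, A_nv = 1544, A_nt = 568 mm²; R_n = min(0.6F_uA_nv, 0.6F_yA_gv) + U_bs·F_u·A_nt = 642.6 kN → 482 kN.
Bolt shear governs: 252 kN.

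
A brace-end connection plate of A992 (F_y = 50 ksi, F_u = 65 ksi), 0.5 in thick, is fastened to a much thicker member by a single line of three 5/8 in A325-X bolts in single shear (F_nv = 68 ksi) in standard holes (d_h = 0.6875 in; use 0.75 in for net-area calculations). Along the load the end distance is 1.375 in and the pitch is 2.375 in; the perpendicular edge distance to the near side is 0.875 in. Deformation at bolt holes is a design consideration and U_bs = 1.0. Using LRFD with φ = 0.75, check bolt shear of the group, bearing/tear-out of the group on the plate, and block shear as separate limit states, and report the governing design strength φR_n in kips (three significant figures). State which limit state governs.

46.9 kips (bolt shear governs)

Bolt shear: A_b = π·0.625²/4 = 0.3068 in²; R_n = 68 × 0.3068 × 3 × 1 = 62.59 kips → 0.75 × 62.59 = 46.9 kips.
Bearing: edge l_c = 1.031, r_n = 40.22 kips; interior l_c = 1.688, r_n = 48.75 kips; R_n = 40.22 + 2·48.75 = 137.7 kips → 103 kips.
Block shear: A_gv = 3.062, A_nv = 2.125, A_nt = 0.25 in²; R_n = min(0.6F_uA_nv, 0.6F_yA_gv) + U_bs·F_u·A_nt = 99.12 kips → 74.3 kips.
Bolt shear governs: 46.9 kips.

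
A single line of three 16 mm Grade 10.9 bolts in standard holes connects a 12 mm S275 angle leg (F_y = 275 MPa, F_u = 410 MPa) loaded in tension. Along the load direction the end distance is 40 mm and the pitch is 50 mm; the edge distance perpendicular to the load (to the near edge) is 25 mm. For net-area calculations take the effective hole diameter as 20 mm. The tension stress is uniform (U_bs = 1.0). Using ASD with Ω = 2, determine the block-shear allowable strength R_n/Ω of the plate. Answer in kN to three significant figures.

Shear plane L_v = 40 + 2·50 = 140 mm; A_gv = 140 × 12 = 1680 mm².
A_nv = (140 − 2.5·20) × 12 = 1080 mm².
A_nt = (25 − 0.5·20) × 12 = 180 mm².
0.6 F_u A_nv = 265.7 kN; 0.6 F_y A_gv = 277.2 kN → shear rupture governs the shear term.
R_n = 265.7 + 1.0 × 410 × 180 / 1000 = 339.5 kN.
Allowable strength R_n/Ω = 339.5 / 2 = 170 kN.

170 kN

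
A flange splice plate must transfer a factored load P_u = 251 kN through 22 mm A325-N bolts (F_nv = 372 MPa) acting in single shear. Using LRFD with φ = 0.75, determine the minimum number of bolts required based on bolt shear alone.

3 bolts

A_b = π·22²/4 = 380.1 mm².
Per-bolt design strength φR_n = 0.75 × 372 × 380.1 × 1 / 1000 = 106.1 kN.
n ≥ 251 / 106.1 = 2.367 → use 3 bolts.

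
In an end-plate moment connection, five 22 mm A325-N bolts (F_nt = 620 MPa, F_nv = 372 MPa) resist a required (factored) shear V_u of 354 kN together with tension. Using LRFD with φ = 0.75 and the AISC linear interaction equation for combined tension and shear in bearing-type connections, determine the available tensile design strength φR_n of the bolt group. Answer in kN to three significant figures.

559 kN

A_b = π·22²/4 = 380.1 mm²; f_rv = 354 × 1000 / (5 × 380.1) = 186.3 MPa.
F'_nt = 1.3 F_nt − (F_nt / φF_nv) f_rv = 1.3·620 − (620/(0.75·372))·186.3 = 392.1 MPa, capped at F_nt → F'_nt = 392.1 MPa.
R_n = F'_nt · A_b · n = 392.1 × 380.1 × 5 / 1000 = 745.3 kN.
Design strength φR_n = 0.75 × 745.3 = 559 kN.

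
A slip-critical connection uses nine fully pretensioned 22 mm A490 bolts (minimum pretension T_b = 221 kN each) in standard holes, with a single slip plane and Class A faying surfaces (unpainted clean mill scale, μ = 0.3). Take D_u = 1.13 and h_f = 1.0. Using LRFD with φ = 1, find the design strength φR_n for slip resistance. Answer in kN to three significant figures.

R_n = μ · D_u · h_f · T_b · n_s · n_b = 0.3 × 1.13 × 1.0 × 221 × 1 × 9 = 674.3 kN.
Design strength φR_n = 1 × 674.3 = 674 kN.

674 kN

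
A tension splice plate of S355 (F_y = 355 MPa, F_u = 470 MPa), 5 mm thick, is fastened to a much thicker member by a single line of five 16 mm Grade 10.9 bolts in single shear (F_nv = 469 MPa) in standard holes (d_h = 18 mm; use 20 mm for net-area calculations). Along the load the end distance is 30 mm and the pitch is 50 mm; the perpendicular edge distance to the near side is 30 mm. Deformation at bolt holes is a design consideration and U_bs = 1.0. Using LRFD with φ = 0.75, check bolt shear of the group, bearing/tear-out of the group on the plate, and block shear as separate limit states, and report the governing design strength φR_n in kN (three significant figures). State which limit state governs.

Bolt shear: A_b = π·16²/4 = 201.1 mm²; R_n = 469 × 201.1 × 5 × 1 / 1000 = 471.5 kN → 0.75 × 471.5 = 354 kN.
Bearing: edge l_c = 21, r_n = 59.22 kN; interior l_c = 32, r_n = 90.24 kN; R_n = 59.22 + 4·90.24 = 420.2 kN → 315 kN.
Block shear: A_gv = 1150, A_nv = 700, A_nt = 100 mm²; R_n = min(0.6F_uA_nv, 0.6F_yA_gv) + U_bs·F_u·A_nt = 244.4 kN → 183 kN.
Block shear governs: 183 kN.

183 kN (block shear governs)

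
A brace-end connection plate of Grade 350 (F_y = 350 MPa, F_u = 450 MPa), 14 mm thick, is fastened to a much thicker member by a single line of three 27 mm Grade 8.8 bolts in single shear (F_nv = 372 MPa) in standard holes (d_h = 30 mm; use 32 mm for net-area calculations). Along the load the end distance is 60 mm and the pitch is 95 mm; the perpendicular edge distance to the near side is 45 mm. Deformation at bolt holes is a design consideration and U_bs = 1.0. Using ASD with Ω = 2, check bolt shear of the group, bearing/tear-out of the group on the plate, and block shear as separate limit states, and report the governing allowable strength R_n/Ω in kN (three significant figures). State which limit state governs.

319 kN (bolt shear governs)

Bolt shear: A_b = π·27²/4 = 572.6 mm²; R_n = 372 × 572.6 × 3 × 1 / 1000 = 639 kN → 639 / 2 = 319 kN.
Bearing: edge l_c = 45, r_n = 340.2 kN; interior l_c = 65, r_n = 408.2 kN; R_n = 340.2 + 2·408.2 = 1157 kN → 578 kN.
Block shear: A_gv = 3500, A_nv = 2380, A_nt = 406 mm²; R_n = min(0.6F_uA_nv, 0.6F_yA_gv) + U_bs·F_u·A_nt = 825.3 kN → 413 kN.
Bolt shear governs: 319 kN.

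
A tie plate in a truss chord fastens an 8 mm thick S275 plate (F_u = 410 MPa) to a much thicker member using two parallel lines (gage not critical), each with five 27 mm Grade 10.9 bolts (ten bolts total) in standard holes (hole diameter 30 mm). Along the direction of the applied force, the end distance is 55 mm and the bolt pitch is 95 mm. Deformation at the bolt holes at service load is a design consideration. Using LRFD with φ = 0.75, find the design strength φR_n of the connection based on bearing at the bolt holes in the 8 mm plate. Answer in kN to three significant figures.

1510 kN

Per bolt r_n = 1.2 l_c t F_u ≤ 2.4 d t F_u; upper limit = 2.4 × 27 × 8 × 410 / 1000 = 212.5 kN.
Edge bolt: l_c = 55 − 30/2 = 40 mm → 1.2 × 40 × 8 × 410 / 1000 = 157.4 → r_n = 157.4 kN.
Interior bolts: l_c = 95 − 30 = 65 mm → 1.2 × 65 × 8 × 410 / 1000 = 255.8 → r_n = 212.5 kN.
R_n = 2 × 157.4 + 8 × 212.5 = 2015 kN.
Design strength φR_n = 0.75 × 2015 = 1510 kN.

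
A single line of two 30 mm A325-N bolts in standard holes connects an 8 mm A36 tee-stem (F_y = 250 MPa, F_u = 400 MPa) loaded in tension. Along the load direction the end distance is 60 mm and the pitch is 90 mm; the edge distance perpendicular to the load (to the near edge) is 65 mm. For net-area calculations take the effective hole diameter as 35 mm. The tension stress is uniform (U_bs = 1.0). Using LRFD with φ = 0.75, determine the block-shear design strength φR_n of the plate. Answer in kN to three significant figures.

Shear plane L_v = 60 + 1·90 = 150 mm; A_gv = 150 × 8 = 1200 mm².
A_nv = (150 − 1.5·35) × 8 = 780 mm².
A_nt = (65 − 0.5·35) × 8 = 380 mm².
0.6 F_u A_nv = 187.2 kN; 0.6 F_y A_gv = 180 kN → shear yielding governs the shear term.
R_n = 180 + 1.0 × 400 × 380 / 1000 = 332 kN.
Design strength φR_n = 0.75 × 332 = 249 kN.

249 kN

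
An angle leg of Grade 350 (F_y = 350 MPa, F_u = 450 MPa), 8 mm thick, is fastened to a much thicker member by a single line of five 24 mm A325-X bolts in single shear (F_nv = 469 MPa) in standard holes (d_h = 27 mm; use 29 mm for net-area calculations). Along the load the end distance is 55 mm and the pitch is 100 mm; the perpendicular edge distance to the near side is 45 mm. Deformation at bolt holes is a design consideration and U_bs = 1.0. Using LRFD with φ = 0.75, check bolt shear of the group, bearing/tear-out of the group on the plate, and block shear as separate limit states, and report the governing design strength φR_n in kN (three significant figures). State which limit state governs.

608 kN (block shear governs)

Bolt shear: A_b = π·24²/4 = 452.4 mm²; R_n = 469 × 452.4 × 5 × 1 / 1000 = 1061 kN → 0.75 × 1061 = 796 kN.
Bearing: edge l_c = 41.5, r_n = 179.3 kN; interior l_c = 73, r_n = 207.4 kN; R_n = 179.3 + 4·207.4 = 1009 kN → 757 kN.
Block shear: A_gv = 3640, A_nv = 2596, A_nt = 244 mm²; R_n = min(0.6F_uA_nv, 0.6F_yA_gv) + U_bs·F_u·A_nt = 810.7 kN → 608 kN.
Block shear governs: 608 kN.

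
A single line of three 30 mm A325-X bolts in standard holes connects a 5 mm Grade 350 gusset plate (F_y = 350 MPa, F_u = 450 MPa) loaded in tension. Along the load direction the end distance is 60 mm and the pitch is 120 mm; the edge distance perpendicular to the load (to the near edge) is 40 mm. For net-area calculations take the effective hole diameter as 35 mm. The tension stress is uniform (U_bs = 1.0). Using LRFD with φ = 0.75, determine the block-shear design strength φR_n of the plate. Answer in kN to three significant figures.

Shear plane L_v = 60 + 2·120 = 300 mm; A_gv = 300 × 5 = 1500 mm².
A_nv = (300 − 2.5·35) × 5 = 1062 mm².
A_nt = (40 − 0.5·35) × 5 = 112.5 mm².
0.6 F_u A_nv = 286.9 kN; 0.6 F_y A_gv = 315 kN → shear rupture governs the shear term.
R_n = 286.9 + 1.0 × 450 × 112.5 / 1000 = 337.5 kN.
Design strength φR_n = 0.75 × 337.5 = 253 kN.

253 kN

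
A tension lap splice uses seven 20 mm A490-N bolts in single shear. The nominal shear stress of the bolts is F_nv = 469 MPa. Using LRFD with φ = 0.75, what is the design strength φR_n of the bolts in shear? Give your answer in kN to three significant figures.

A_b = π × 20² / 4 = 314.2 mm².
R_n = F_nv · A_b · n · n_s = 469 × 314.2 × 7 × 1 / 1000 = 1031 kN.
Design strength φR_n = 0.75 × 1031 = 774 kN.

774 kN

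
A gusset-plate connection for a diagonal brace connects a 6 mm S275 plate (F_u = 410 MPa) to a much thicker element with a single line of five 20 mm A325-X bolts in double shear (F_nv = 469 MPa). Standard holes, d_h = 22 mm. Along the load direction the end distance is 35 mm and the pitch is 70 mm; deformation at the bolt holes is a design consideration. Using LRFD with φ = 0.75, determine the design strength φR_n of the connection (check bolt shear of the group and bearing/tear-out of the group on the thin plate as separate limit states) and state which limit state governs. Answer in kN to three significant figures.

407 kN (bearing governs)

Bolt shear: A_b = π·20²/4 = 314.2 mm²; R_n = 469 × 314.2 × 5 × 2 / 1000 = 1473 kN → 0.75 × 1473 = 1110 kN.
Bearing (1.2 l_c t F_u ≤ 2.4 d t F_u): upper limit = 2.4·20·6·410 / 1000 = 118.1 kN.
  Edge l_c = 35 − 22/2 = 24 → r_n = 70.85 kN; interior l_c = 70 − 22 = 48 → r_n = 118.1 kN.
  R_n,bearing = 1·70.85 + 4·118.1 = 543.2 kN → 0.75 × 543.2 = 407 kN.
Bearing governs: 407 kN.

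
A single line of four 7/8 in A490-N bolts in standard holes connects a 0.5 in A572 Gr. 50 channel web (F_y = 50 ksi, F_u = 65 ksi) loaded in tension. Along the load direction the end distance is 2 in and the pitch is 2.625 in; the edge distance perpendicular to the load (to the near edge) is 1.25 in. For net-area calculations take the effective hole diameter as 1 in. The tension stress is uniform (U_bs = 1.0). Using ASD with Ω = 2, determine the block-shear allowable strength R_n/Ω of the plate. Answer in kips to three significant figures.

74.3 kips

Shear plane L_v = 2 + 3·2.625 = 9.875 in; A_gv = 9.875 × 0.5 = 4.938 in².
A_nv = (9.875 − 3.5·1) × 0.5 = 3.188 in².
A_nt = (1.25 − 0.5·1) × 0.5 = 0.375 in².
0.6 F_u A_nv = 124.3 kips; 0.6 F_y A_gv = 148.1 kips → shear rupture governs the shear term.
R_n = 124.3 + 1.0 × 65 × 0.375 = 148.7 kips.
Allowable strength R_n/Ω = 148.7 / 2 = 74.3 kips.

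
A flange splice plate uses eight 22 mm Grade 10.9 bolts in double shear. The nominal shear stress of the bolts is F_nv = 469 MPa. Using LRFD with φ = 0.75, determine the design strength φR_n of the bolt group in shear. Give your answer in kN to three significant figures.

2140 kN

A_b = π × 22² / 4 = 380.1 mm².
R_n = F_nv · A_b · n · n_s = 469 × 380.1 × 8 × 2 / 1000 = 2853 kN.
Design strength φR_n = 0.75 × 2853 = 2140 kN.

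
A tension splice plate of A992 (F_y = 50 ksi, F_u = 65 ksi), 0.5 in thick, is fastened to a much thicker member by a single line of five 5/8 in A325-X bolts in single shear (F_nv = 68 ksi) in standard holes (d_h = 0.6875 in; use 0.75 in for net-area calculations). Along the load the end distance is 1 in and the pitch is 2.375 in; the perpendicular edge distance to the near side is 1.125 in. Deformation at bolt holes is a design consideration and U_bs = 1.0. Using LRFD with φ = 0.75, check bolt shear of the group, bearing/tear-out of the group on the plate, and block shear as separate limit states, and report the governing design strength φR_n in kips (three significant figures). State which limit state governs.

Bolt shear: A_b = π·0.625²/4 = 0.3068 in²; R_n = 68 × 0.3068 × 5 × 1 = 104.3 kips → 0.75 × 104.3 = 78.2 kips.
Bearing: edge l_c = 0.6562, r_n = 25.59 kips; interior l_c = 1.688, r_n = 48.75 kips; R_n = 25.59 + 4·48.75 = 220.6 kips → 165 kips.
Block shear: A_gv = 5.25, A_nv = 3.562, A_nt = 0.375 in²; R_n = min(0.6F_uA_nv, 0.6F_yA_gv) + U_bs·F_u·A_nt = 163.3 kips → 122 kips.
Bolt shear governs: 78.2 kips.

78.2 kips (bolt shear governs)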